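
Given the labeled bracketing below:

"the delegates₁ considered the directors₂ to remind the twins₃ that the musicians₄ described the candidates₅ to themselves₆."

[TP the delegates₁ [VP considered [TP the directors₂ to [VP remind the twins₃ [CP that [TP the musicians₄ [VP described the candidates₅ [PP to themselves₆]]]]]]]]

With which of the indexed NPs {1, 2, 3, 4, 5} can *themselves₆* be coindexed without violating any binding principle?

*themselves* is an anaphor, so Principle A applies: it must be bound in its binding domain.
Binding domain of *themselves₆*: the embedded TP, whose subject is the musicians₄.
*the delegates₁* c-commands the anaphor but is outside its binding domain → cannot satisfy Principle A.
*the directors₂* c-commands the anaphor but is outside its binding domain → cannot satisfy Principle A.
*the twins₃* c-commands the anaphor but is outside its binding domain → cannot satisfy Principle A.
*the musicians₄* c-commands the anaphor within its binding domain → licit binder.
*the candidates₅* c-commands the anaphor within its binding domain → licit binder.

{4, 5}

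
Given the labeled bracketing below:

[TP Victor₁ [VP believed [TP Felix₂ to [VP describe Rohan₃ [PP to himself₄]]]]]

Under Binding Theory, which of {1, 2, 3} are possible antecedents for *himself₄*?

*himself* is an anaphor, so Principle A applies: it must be bound in its binding domain.
Binding domain of *himself₄*: the embedded TP, whose subject is Felix₂.
*Victor₁* c-commands the anaphor but is outside its binding domain → cannot satisfy Principle A.
*Felix₂* c-commands the anaphor within its binding domain → licit binder.
*Rohan₃* c-commands the anaphor within its binding domain → licit binder.

{2, 3}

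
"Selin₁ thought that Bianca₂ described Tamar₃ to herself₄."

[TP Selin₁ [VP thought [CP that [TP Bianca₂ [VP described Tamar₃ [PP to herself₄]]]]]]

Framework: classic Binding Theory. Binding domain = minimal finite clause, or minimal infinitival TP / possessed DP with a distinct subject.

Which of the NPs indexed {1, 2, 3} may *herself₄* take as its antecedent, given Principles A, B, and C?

*herself* is an anaphor, so Principle A applies: it must be bound in its binding domain.
Binding domain of *herself₄*: the embedded TP, whose subject is Bianca₂.
*Selin₁* c-commands the anaphor but is outside its binding domain → cannot satisfy Principle A.
*Bianca₂* c-commands the anaphor within its binding domain → licit binder.
*Tamar₃* c-commands the anaphor within its binding domain → licit binder.

{2, 3}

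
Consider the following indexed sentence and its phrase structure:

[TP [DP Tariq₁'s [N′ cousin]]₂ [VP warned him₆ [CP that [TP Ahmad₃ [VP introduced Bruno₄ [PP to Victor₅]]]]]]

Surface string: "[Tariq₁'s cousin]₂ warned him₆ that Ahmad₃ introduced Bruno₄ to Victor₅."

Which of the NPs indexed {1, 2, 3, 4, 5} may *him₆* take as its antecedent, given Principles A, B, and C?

{1}

*him* is a pronoun, so Principle B applies: it must be free in its binding domain.
Binding domain of *him₆*: the matrix TP, whose subject is [Tariq₁'s cousin]₂.
*Tariq₁* and the pronoun do not c-command one another → neither Principle B nor Principle C is at stake; coindexation permitted.
*[Tariq₁'s cousin]₂* c-commands the pronoun within its binding domain → coindexation would violate Principle B.
*Ahmad₃*: the pronoun c-commands this R-expression → coindexation would violate Principle C on *Ahmad₃*.
*Bruno₄*: the pronoun c-commands this R-expression → coindexation would violate Principle C on *Bruno₄*.
*Victor₅*: the pronoun c-commands this R-expression → coindexation would violate Principle C on *Victor₅*.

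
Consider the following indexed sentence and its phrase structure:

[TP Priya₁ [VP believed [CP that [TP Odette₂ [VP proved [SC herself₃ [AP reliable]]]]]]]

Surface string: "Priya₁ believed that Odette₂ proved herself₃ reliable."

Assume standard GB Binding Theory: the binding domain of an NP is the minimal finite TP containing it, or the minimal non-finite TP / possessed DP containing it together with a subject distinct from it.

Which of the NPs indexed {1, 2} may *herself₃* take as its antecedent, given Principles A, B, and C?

{2}

*herself* is an anaphor, so Principle A applies: it must be bound in its binding domain.
Binding domain of *herself₃*: the embedded TP, whose subject is Odette₂.
*Priya₁* c-commands the anaphor but is outside its binding domain → cannot satisfy Principle A.
*Odette₂* c-commands the anaphor within its binding domain → licit binder.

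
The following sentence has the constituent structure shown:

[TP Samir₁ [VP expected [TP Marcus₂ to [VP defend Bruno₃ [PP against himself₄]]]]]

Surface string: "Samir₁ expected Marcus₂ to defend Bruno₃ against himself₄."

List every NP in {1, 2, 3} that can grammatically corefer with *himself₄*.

{2, 3}

*himself* is an anaphor, so Principle A applies: it must be bound in its binding domain.
Binding domain of *himself₄*: the embedded TP, whose subject is Marcus₂.
*Samir₁* c-commands the anaphor but is outside its binding domain → cannot satisfy Principle A.
*Marcus₂* c-commands the anaphor within its binding domain → licit binder.
*Bruno₃* c-commands the anaphor within its binding domain → licit binder.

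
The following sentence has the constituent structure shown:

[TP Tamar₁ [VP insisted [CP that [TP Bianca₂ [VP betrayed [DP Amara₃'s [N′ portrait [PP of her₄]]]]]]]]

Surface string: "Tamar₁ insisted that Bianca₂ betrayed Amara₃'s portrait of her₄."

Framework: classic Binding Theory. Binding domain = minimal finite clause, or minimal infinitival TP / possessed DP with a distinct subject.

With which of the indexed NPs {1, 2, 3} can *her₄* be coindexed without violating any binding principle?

{1, 2}

*her* is a pronoun, so Principle B applies: it must be free in its binding domain.
Binding domain of *her₄*: the possessed DP, whose subject is Amara₃.
*Tamar₁* c-commands the pronoun but from outside its binding domain, and is not c-commanded by it → coindexation permitted.
*Bianca₂* c-commands the pronoun but from outside its binding domain, and is not c-commanded by it → coindexation permitted.
*Amara₃* c-commands the pronoun within its binding domain → coindexation would violate Principle B.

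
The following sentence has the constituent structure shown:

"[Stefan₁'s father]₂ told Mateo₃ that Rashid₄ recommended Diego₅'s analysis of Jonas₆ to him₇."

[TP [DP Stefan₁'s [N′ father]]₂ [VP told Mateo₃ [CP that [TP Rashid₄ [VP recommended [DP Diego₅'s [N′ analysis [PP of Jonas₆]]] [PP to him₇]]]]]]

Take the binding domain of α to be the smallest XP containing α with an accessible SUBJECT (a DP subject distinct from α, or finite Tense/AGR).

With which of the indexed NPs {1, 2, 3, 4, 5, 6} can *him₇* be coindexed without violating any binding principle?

{1, 2, 3, 5, 6}

*him* is a pronoun, so Principle B applies: it must be free in its binding domain.
Binding domain of *him₇*: the embedded TP, whose subject is Rashid₄.
*Stefan₁* and the pronoun do not c-command one another → neither Principle B nor Principle C is at stake; coindexation permitted.
*[Stefan₁'s father]₂* c-commands the pronoun but from outside its binding domain, and is not c-commanded by it → coindexation permitted.
*Mateo₃* c-commands the pronoun but from outside its binding domain, and is not c-commanded by it → coindexation permitted.
*Rashid₄* c-commands the pronoun within its binding domain → coindexation would violate Principle B.
*Diego₅* and the pronoun do not c-command one another → neither Principle B nor Principle C is at stake; coindexation permitted.
*Jonas₆* and the pronoun do not c-command one another → neither Principle B nor Principle C is at stake; coindexation permitted.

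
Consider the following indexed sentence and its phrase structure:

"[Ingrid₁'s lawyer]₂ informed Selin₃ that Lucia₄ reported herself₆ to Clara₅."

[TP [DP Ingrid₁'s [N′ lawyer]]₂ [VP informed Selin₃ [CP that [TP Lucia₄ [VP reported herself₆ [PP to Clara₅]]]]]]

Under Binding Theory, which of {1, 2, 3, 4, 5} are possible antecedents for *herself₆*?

{4}

*herself* is an anaphor, so Principle A applies: it must be bound in its binding domain.
Binding domain of *herself₆*: the embedded TP, whose subject is Lucia₄.
*Ingrid₁* does not c-command the anaphor → cannot bind it.
*[Ingrid₁'s lawyer]₂* c-commands the anaphor but is outside its binding domain → cannot satisfy Principle A.
*Selin₃* c-commands the anaphor but is outside its binding domain → cannot satisfy Principle A.
*Lucia₄* c-commands the anaphor within its binding domain → licit binder.
*Clara₅* does not c-command the anaphor → cannot bind it.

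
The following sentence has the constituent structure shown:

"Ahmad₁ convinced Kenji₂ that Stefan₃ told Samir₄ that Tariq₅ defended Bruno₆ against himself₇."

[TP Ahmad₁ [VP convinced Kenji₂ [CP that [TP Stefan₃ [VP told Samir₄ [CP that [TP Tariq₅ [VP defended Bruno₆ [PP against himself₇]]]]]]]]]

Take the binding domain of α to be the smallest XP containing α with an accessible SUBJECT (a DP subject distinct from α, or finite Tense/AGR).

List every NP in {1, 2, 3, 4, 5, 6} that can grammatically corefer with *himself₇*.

*himself* is an anaphor, so Principle A applies: it must be bound in its binding domain.
Binding domain of *himself₇*: the embedded TP, whose subject is Tariq₅.
*Ahmad₁* c-commands the anaphor but is outside its binding domain → cannot satisfy Principle A.
*Kenji₂* c-commands the anaphor but is outside its binding domain → cannot satisfy Principle A.
*Stefan₃* c-commands the anaphor but is outside its binding domain → cannot satisfy Principle A.
*Samir₄* c-commands the anaphor but is outside its binding domain → cannot satisfy Principle A.
*Tariq₅* c-commands the anaphor within its binding domain → licit binder.
*Bruno₆* c-commands the anaphor within its binding domain → licit binder.

{5, 6}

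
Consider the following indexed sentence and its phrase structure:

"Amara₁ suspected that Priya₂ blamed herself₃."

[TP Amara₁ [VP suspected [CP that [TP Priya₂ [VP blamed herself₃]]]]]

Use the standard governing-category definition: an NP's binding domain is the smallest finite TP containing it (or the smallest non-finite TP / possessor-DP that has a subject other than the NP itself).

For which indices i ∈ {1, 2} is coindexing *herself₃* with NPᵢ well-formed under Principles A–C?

{2}

*herself* is an anaphor, so Principle A applies: it must be bound in its binding domain.
Binding domain of *herself₃*: the embedded TP, whose subject is Priya₂.
*Amara₁* c-commands the anaphor but is outside its binding domain → cannot satisfy Principle A.
*Priya₂* c-commands the anaphor within its binding domain → licit binder.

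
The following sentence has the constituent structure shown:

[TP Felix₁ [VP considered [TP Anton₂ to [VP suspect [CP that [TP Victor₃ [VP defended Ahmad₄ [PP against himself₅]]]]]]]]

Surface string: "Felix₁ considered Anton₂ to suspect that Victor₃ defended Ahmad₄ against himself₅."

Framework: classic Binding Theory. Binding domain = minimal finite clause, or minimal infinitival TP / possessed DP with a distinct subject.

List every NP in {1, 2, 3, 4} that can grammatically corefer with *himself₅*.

*himself* is an anaphor, so Principle A applies: it must be bound in its binding domain.
Binding domain of *himself₅*: the embedded TP, whose subject is Victor₃.
*Felix₁* c-commands the anaphor but is outside its binding domain → cannot satisfy Principle A.
*Anton₂* c-commands the anaphor but is outside its binding domain → cannot satisfy Principle A.
*Victor₃* c-commands the anaphor within its binding domain → licit binder.
*Ahmad₄* c-commands the anaphor within its binding domain → licit binder.

{3, 4}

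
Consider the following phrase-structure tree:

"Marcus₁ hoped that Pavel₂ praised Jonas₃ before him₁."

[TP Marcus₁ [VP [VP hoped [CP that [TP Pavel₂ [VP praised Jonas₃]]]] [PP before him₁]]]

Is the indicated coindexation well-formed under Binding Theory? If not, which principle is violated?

The two coindexed NPs are *Marcus₁* and *him₁*.
*him₁* is a pronoun. Its binding domain is the matrix TP, whose subject is Marcus₁.
*Marcus₁* c-commands it within that domain and carries the same index.
The pronoun is locally bound → Principle B violation.

Principle B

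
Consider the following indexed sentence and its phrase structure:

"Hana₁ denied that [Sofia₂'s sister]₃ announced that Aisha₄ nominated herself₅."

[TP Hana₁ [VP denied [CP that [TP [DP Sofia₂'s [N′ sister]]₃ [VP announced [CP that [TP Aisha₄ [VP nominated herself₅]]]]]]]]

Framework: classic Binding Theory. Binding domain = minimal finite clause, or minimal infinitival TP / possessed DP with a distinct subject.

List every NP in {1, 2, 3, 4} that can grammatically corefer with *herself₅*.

{4}

*herself* is an anaphor, so Principle A applies: it must be bound in its binding domain.
Binding domain of *herself₅*: the embedded TP, whose subject is Aisha₄.
*Hana₁* c-commands the anaphor but is outside its binding domain → cannot satisfy Principle A.
*Sofia₂* does not c-command the anaphor → cannot bind it.
*[Sofia₂'s sister]₃* c-commands the anaphor but is outside its binding domain → cannot satisfy Principle A.
*Aisha₄* c-commands the anaphor within its binding domain → licit binder.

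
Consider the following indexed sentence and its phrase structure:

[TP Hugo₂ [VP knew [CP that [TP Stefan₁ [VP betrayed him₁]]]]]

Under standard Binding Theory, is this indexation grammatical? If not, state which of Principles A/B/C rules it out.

The two coindexed NPs are *Stefan₁* and *him₁*.
*him₁* is a pronoun. Its binding domain is the embedded TP, whose subject is Stefan₁.
*Stefan₁* c-commands it within that domain and carries the same index.
The pronoun is locally bound → Principle B violation.

Principle B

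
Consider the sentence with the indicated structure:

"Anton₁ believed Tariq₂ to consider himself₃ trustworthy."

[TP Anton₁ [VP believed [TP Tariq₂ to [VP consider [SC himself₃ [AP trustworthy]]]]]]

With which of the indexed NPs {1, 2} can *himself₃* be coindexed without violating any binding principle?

{2}

*himself* is an anaphor, so Principle A applies: it must be bound in its binding domain.
Binding domain of *himself₃*: the embedded TP, whose subject is Tariq₂.
*Anton₁* c-commands the anaphor but is outside its binding domain → cannot satisfy Principle A.
*Tariq₂* c-commands the anaphor within its binding domain → licit binder.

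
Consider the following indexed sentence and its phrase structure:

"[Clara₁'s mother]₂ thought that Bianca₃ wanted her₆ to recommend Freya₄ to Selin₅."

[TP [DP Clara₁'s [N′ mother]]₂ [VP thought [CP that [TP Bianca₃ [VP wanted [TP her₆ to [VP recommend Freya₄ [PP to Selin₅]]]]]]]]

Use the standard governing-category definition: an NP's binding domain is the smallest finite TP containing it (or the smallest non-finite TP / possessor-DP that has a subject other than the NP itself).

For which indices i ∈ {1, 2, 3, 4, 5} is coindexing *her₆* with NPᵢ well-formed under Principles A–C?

{1, 2}

*her* is a pronoun, so Principle B applies: it must be free in its binding domain.
Binding domain of *her₆*: the embedded TP, whose subject is Bianca₃.
*Clara₁* and the pronoun do not c-command one another → neither Principle B nor Principle C is at stake; coindexation permitted.
*[Clara₁'s mother]₂* c-commands the pronoun but from outside its binding domain, and is not c-commanded by it → coindexation permitted.
*Bianca₃* c-commands the pronoun within its binding domain → coindexation would violate Principle B.
*Freya₄*: the pronoun c-commands this R-expression → coindexation would violate Principle C on *Freya₄*.
*Selin₅*: the pronoun c-commands this R-expression → coindexation would violate Principle C on *Selin₅*.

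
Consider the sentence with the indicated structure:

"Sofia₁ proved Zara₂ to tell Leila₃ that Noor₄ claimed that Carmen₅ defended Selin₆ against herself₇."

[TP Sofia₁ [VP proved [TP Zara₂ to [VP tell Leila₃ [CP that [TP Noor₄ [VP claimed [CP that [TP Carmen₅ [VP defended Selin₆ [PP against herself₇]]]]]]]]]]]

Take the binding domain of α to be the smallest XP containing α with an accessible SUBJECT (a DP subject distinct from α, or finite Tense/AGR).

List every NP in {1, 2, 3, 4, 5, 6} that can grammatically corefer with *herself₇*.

*herself* is an anaphor, so Principle A applies: it must be bound in its binding domain.
Binding domain of *herself₇*: the embedded TP, whose subject is Carmen₅.
*Sofia₁* c-commands the anaphor but is outside its binding domain → cannot satisfy Principle A.
*Zara₂* c-commands the anaphor but is outside its binding domain → cannot satisfy Principle A.
*Leila₃* c-commands the anaphor but is outside its binding domain → cannot satisfy Principle A.
*Noor₄* c-commands the anaphor but is outside its binding domain → cannot satisfy Principle A.
*Carmen₅* c-commands the anaphor within its binding domain → licit binder.
*Selin₆* c-commands the anaphor within its binding domain → licit binder.

{5, 6}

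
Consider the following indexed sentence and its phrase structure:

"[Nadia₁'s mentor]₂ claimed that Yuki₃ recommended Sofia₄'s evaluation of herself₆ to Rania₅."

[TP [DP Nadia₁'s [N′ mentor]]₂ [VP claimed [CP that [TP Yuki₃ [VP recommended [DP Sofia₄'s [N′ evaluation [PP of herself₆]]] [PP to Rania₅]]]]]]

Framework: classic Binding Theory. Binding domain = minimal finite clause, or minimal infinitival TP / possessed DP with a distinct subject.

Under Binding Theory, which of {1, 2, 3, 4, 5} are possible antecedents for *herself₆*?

{4}

*herself* is an anaphor, so Principle A applies: it must be bound in its binding domain.
Binding domain of *herself₆*: the possessed DP, whose subject is Sofia₄.
*Nadia₁* does not c-command the anaphor → cannot bind it.
*[Nadia₁'s mentor]₂* c-commands the anaphor but is outside its binding domain → cannot satisfy Principle A.
*Yuki₃* c-commands the anaphor but is outside its binding domain → cannot satisfy Principle A.
*Sofia₄* c-commands the anaphor within its binding domain → licit binder.
*Rania₅* does not c-command the anaphor → cannot bind it.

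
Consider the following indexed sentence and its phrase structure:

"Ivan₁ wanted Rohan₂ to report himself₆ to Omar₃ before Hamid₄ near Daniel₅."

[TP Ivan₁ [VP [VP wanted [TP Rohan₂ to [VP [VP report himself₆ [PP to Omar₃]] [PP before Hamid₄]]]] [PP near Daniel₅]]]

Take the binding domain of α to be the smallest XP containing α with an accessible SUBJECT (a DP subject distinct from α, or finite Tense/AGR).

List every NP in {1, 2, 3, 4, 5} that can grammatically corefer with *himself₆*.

{2}

*himself* is an anaphor, so Principle A applies: it must be bound in its binding domain.
Binding domain of *himself₆*: the embedded TP, whose subject is Rohan₂.
*Ivan₁* c-commands the anaphor but is outside its binding domain → cannot satisfy Principle A.
*Rohan₂* c-commands the anaphor within its binding domain → licit binder.
*Omar₃* does not c-command the anaphor → cannot bind it.
*Hamid₄* does not c-command the anaphor → cannot bind it.
*Daniel₅* does not c-command the anaphor → cannot bind it.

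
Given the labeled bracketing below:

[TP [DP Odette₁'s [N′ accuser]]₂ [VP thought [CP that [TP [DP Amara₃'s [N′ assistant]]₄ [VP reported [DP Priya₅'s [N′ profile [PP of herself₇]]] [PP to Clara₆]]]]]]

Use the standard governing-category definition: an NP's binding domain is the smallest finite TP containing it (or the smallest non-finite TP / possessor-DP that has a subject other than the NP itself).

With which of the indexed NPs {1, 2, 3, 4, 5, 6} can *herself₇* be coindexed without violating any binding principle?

*herself* is an anaphor, so Principle A applies: it must be bound in its binding domain.
Binding domain of *herself₇*: the possessed DP, whose subject is Priya₅.
*Odette₁* does not c-command the anaphor → cannot bind it.
*[Odette₁'s accuser]₂* c-commands the anaphor but is outside its binding domain → cannot satisfy Principle A.
*Amara₃* does not c-command the anaphor → cannot bind it.
*[Amara₃'s assistant]₄* c-commands the anaphor but is outside its binding domain → cannot satisfy Principle A.
*Priya₅* c-commands the anaphor within its binding domain → licit binder.
*Clara₆* does not c-command the anaphor → cannot bind it.

{5}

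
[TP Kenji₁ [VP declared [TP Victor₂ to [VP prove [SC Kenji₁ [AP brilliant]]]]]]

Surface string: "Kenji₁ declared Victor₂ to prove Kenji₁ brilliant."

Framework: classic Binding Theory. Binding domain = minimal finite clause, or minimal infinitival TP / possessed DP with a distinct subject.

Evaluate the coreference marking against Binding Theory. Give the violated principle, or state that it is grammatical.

Principle C

The two coindexed NPs are *Kenji₁* (the lower occurrence) and *Kenji₁* (the higher occurrence).
*Kenji₁* (the lower occurrence) is an R-expression. Principle C requires it to be free everywhere.
*Kenji₁* (the higher occurrence) c-commands it and carries the same index.
The R-expression is bound → Principle C violation.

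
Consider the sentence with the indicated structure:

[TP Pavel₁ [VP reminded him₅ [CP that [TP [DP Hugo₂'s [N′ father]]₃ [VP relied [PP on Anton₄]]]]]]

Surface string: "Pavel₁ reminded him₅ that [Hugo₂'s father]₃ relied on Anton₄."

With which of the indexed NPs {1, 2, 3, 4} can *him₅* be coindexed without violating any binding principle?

none

*him* is a pronoun, so Principle B applies: it must be free in its binding domain.
Binding domain of *him₅*: the matrix TP, whose subject is Pavel₁.
*Pavel₁* c-commands the pronoun within its binding domain → coindexation would violate Principle B.
*Hugo₂*: the pronoun c-commands this R-expression → coindexation would violate Principle C on *Hugo₂*.
*[Hugo₂'s father]₃*: the pronoun c-commands this R-expression → coindexation would violate Principle C on *[Hugo₂'s father]₃*.
*Anton₄*: the pronoun c-commands this R-expression → coindexation would violate Principle C on *Anton₄*.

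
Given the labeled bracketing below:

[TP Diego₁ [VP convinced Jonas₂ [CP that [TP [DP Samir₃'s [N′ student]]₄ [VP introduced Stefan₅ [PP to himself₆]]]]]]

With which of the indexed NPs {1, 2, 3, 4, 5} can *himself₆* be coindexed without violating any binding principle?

*himself* is an anaphor, so Principle A applies: it must be bound in its binding domain.
Binding domain of *himself₆*: the embedded TP, whose subject is [Samir₃'s student]₄.
*Diego₁* c-commands the anaphor but is outside its binding domain → cannot satisfy Principle A.
*Jonas₂* c-commands the anaphor but is outside its binding domain → cannot satisfy Principle A.
*Samir₃* does not c-command the anaphor → cannot bind it.
*[Samir₃'s student]₄* c-commands the anaphor within its binding domain → licit binder.
*Stefan₅* c-commands the anaphor within its binding domain → licit binder.

{4, 5}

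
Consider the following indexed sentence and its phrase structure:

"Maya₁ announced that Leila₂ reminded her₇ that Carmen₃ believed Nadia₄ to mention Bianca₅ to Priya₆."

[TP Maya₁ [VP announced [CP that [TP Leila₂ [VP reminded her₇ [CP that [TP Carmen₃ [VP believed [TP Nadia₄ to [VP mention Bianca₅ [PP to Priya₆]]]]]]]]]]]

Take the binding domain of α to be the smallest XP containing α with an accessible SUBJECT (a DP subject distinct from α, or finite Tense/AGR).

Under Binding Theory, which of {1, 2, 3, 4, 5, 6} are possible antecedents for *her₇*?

*her* is a pronoun, so Principle B applies: it must be free in its binding domain.
Binding domain of *her₇*: the embedded TP, whose subject is Leila₂.
*Maya₁* c-commands the pronoun but from outside its binding domain, and is not c-commanded by it → coindexation permitted.
*Leila₂* c-commands the pronoun within its binding domain → coindexation would violate Principle B.
*Carmen₃*: the pronoun c-commands this R-expression → coindexation would violate Principle C on *Carmen₃*.
*Nadia₄*: the pronoun c-commands this R-expression → coindexation would violate Principle C on *Nadia₄*.
*Bianca₅*: the pronoun c-commands this R-expression → coindexation would violate Principle C on *Bianca₅*.
*Priya₆*: the pronoun c-commands this R-expression → coindexation would violate Principle C on *Priya₆*.

{1}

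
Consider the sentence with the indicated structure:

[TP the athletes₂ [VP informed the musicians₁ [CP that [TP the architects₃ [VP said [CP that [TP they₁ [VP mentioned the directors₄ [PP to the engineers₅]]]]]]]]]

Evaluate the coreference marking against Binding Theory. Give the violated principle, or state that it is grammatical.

The two coindexed NPs are *the musicians₁* and *they₁*.
*they₁* is a pronoun; nothing c-commands it within its binding domain (the embedded TP.), so Principle B holds trivially.
*the musicians₁* is an R-expression; *they₁* does not c-command it, and no other NP shares its index, so Principle C is satisfied.
All principles are respected.

grammatical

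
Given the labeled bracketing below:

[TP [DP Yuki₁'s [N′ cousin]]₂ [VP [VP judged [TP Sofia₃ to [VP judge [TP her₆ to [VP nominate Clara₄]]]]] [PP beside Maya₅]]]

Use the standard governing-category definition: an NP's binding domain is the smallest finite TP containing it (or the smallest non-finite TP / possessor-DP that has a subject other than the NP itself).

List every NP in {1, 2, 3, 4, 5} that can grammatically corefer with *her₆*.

*her* is a pronoun, so Principle B applies: it must be free in its binding domain.
Binding domain of *her₆*: the embedded TP, whose subject is Sofia₃.
*Yuki₁* and the pronoun do not c-command one another → neither Principle B nor Principle C is at stake; coindexation permitted.
*[Yuki₁'s cousin]₂* c-commands the pronoun but from outside its binding domain, and is not c-commanded by it → coindexation permitted.
*Sofia₃* c-commands the pronoun within its binding domain → coindexation would violate Principle B.
*Clara₄*: the pronoun c-commands this R-expression → coindexation would violate Principle C on *Clara₄*.
*Maya₅* and the pronoun do not c-command one another → neither Principle B nor Principle C is at stake; coindexation permitted.

{1, 2, 5}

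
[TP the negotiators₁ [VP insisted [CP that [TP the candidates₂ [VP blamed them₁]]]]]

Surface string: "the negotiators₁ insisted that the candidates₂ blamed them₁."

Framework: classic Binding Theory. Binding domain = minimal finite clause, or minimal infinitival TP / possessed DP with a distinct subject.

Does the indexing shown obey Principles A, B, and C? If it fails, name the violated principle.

grammatical

The two coindexed NPs are *the negotiators₁* and *them₁*.
*them₁* is a pronoun; its binding domain is the embedded TP, whose subject is the candidates₂. Within that domain it is c-commanded only by *the candidates₂*, which carries a different index — the pronoun is free locally, so Principle B holds.
*the negotiators₁* is an R-expression; *them₁* does not c-command it, and no other NP shares its index, so Principle C is satisfied.
All principles are respected.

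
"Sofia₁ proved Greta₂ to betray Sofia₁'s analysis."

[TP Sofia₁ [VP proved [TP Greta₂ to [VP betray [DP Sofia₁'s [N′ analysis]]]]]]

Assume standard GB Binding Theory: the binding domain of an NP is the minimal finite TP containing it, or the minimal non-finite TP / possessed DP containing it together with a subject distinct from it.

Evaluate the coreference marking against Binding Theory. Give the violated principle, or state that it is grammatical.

Principle C

The two coindexed NPs are *Sofia₁* (the lower occurrence) and *Sofia₁* (the higher occurrence).
*Sofia₁* (the lower occurrence) is an R-expression. Principle C requires it to be free everywhere.
*Sofia₁* (the higher occurrence) c-commands it and carries the same index.
The R-expression is bound → Principle C violation.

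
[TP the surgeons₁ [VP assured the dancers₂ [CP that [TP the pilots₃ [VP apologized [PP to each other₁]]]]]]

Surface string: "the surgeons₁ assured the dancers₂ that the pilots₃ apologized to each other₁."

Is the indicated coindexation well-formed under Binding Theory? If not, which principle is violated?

Principle A

The two coindexed NPs are *the surgeons₁* and *each other₁*.
*each other₁* is an anaphor. Principle A requires it to be bound within its binding domain — the embedded TP, whose subject is the pilots₃.
Within that domain it is c-commanded by *the pilots₃*, which does not share its index.
*the surgeons₁* does c-command the anaphor, but from outside its binding domain.
The anaphor is unbound in its domain → Principle A violation.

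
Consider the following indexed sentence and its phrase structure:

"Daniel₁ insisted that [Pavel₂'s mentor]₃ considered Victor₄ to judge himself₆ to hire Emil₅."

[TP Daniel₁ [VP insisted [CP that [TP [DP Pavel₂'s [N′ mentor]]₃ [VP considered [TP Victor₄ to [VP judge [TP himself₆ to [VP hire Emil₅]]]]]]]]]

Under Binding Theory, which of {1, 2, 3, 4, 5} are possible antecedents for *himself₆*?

*himself* is an anaphor, so Principle A applies: it must be bound in its binding domain.
Binding domain of *himself₆*: the embedded TP, whose subject is Victor₄.
*Daniel₁* c-commands the anaphor but is outside its binding domain → cannot satisfy Principle A.
*Pavel₂* does not c-command the anaphor → cannot bind it.
*[Pavel₂'s mentor]₃* c-commands the anaphor but is outside its binding domain → cannot satisfy Principle A.
*Victor₄* c-commands the anaphor within its binding domain → licit binder.
*Emil₅* does not c-command the anaphor → cannot bind it.

{4}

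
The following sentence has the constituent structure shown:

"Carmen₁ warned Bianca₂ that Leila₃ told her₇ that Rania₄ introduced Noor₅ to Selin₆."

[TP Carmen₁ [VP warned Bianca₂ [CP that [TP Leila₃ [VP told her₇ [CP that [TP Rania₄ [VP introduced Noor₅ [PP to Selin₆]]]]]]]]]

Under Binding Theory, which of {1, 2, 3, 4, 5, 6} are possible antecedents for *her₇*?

*her* is a pronoun, so Principle B applies: it must be free in its binding domain.
Binding domain of *her₇*: the embedded TP, whose subject is Leila₃.
*Carmen₁* c-commands the pronoun but from outside its binding domain, and is not c-commanded by it → coindexation permitted.
*Bianca₂* c-commands the pronoun but from outside its binding domain, and is not c-commanded by it → coindexation permitted.
*Leila₃* c-commands the pronoun within its binding domain → coindexation would violate Principle B.
*Rania₄*: the pronoun c-commands this R-expression → coindexation would violate Principle C on *Rania₄*.
*Noor₅*: the pronoun c-commands this R-expression → coindexation would violate Principle C on *Noor₅*.
*Selin₆*: the pronoun c-commands this R-expression → coindexation would violate Principle C on *Selin₆*.

{1, 2}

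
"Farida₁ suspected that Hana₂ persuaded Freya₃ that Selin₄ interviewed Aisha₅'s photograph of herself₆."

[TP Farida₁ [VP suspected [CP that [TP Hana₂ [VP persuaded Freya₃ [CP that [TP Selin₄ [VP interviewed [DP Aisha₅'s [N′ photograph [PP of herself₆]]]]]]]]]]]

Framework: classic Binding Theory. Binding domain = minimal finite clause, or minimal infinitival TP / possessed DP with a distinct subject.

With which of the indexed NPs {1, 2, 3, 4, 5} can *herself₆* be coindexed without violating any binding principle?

{5}

*herself* is an anaphor, so Principle A applies: it must be bound in its binding domain.
Binding domain of *herself₆*: the possessed DP, whose subject is Aisha₅.
*Farida₁* c-commands the anaphor but is outside its binding domain → cannot satisfy Principle A.
*Hana₂* c-commands the anaphor but is outside its binding domain → cannot satisfy Principle A.
*Freya₃* c-commands the anaphor but is outside its binding domain → cannot satisfy Principle A.
*Selin₄* c-commands the anaphor but is outside its binding domain → cannot satisfy Principle A.
*Aisha₅* c-commands the anaphor within its binding domain → licit binder.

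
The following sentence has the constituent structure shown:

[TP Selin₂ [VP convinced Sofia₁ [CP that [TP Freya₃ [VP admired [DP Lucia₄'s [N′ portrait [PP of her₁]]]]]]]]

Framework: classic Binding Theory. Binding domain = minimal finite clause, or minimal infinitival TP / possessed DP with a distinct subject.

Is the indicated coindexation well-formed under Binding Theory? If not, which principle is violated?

grammatical

The two coindexed NPs are *Sofia₁* and *her₁*.
*her₁* is a pronoun; its binding domain is the possessed DP, whose subject is Lucia₄. Within that domain it is c-commanded only by *Lucia₄*, which carries a different index — the pronoun is free locally, so Principle B holds.
*Sofia₁* is an R-expression; *her₁* does not c-command it, and no other NP shares its index, so Principle C is satisfied.
All principles are respected.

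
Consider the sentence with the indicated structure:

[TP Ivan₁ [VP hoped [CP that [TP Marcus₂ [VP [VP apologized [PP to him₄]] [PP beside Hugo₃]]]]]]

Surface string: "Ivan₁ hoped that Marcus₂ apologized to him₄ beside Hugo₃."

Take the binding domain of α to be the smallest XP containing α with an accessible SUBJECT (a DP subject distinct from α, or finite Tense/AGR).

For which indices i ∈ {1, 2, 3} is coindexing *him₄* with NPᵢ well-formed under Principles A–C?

*him* is a pronoun, so Principle B applies: it must be free in its binding domain.
Binding domain of *him₄*: the embedded TP, whose subject is Marcus₂.
*Ivan₁* c-commands the pronoun but from outside its binding domain, and is not c-commanded by it → coindexation permitted.
*Marcus₂* c-commands the pronoun within its binding domain → coindexation would violate Principle B.
*Hugo₃* and the pronoun do not c-command one another → neither Principle B nor Principle C is at stake; coindexation permitted.

{1, 3}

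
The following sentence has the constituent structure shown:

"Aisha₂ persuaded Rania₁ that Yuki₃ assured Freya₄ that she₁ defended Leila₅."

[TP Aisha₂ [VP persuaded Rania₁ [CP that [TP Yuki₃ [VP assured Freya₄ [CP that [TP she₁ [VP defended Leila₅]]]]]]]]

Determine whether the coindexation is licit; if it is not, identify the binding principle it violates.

The two coindexed NPs are *Rania₁* and *she₁*.
*she₁* is a pronoun; nothing c-commands it within its binding domain (the embedded TP.), so Principle B holds trivially.
*Rania₁* is an R-expression; *she₁* does not c-command it, and no other NP shares its index, so Principle C is satisfied.
All principles are respected.

grammatical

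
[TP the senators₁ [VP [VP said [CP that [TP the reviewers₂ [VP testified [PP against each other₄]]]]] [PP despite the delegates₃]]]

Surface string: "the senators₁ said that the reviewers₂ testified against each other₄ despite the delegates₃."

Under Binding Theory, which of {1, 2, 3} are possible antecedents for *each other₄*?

*each other* is an anaphor, so Principle A applies: it must be bound in its binding domain.
Binding domain of *each other₄*: the embedded TP, whose subject is the reviewers₂.
*the senators₁* c-commands the anaphor but is outside its binding domain → cannot satisfy Principle A.
*the reviewers₂* c-commands the anaphor within its binding domain → licit binder.
*the delegates₃* does not c-command the anaphor → cannot bind it.

{2}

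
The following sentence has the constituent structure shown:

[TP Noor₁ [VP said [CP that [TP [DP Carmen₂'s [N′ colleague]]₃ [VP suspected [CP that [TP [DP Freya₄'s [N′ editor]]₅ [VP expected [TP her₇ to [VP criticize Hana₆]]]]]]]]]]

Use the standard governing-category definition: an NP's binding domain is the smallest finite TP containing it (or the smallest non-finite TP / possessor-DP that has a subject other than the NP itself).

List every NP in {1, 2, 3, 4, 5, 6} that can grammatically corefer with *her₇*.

{1, 2, 3, 4}

*her* is a pronoun, so Principle B applies: it must be free in its binding domain.
Binding domain of *her₇*: the embedded TP, whose subject is [Freya₄'s editor]₅.
*Noor₁* c-commands the pronoun but from outside its binding domain, and is not c-commanded by it → coindexation permitted.
*Carmen₂* and the pronoun do not c-command one another → neither Principle B nor Principle C is at stake; coindexation permitted.
*[Carmen₂'s colleague]₃* c-commands the pronoun but from outside its binding domain, and is not c-commanded by it → coindexation permitted.
*Freya₄* and the pronoun do not c-command one another → neither Principle B nor Principle C is at stake; coindexation permitted.
*[Freya₄'s editor]₅* c-commands the pronoun within its binding domain → coindexation would violate Principle B.
*Hana₆*: the pronoun c-commands this R-expression → coindexation would violate Principle C on *Hana₆*.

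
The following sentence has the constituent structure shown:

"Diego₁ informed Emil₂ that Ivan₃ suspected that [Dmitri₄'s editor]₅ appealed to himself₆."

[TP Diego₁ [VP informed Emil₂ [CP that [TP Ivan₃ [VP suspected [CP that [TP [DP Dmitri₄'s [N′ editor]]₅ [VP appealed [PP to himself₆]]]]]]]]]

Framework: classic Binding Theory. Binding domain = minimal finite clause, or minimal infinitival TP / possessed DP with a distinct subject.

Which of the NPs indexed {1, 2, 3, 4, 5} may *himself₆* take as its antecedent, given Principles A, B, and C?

{5}

*himself* is an anaphor, so Principle A applies: it must be bound in its binding domain.
Binding domain of *himself₆*: the embedded TP, whose subject is [Dmitri₄'s editor]₅.
*Diego₁* c-commands the anaphor but is outside its binding domain → cannot satisfy Principle A.
*Emil₂* c-commands the anaphor but is outside its binding domain → cannot satisfy Principle A.
*Ivan₃* c-commands the anaphor but is outside its binding domain → cannot satisfy Principle A.
*Dmitri₄* does not c-command the anaphor → cannot bind it.
*[Dmitri₄'s editor]₅* c-commands the anaphor within its binding domain → licit binder.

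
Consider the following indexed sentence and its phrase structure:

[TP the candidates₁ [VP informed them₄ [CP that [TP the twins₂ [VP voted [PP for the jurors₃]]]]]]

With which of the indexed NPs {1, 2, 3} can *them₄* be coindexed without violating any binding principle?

none

*them* is a pronoun, so Principle B applies: it must be free in its binding domain.
Binding domain of *them₄*: the matrix TP, whose subject is the candidates₁.
*the candidates₁* c-commands the pronoun within its binding domain → coindexation would violate Principle B.
*the twins₂*: the pronoun c-commands this R-expression → coindexation would violate Principle C on *the twins₂*.
*the jurors₃*: the pronoun c-commands this R-expression → coindexation would violate Principle C on *the jurors₃*.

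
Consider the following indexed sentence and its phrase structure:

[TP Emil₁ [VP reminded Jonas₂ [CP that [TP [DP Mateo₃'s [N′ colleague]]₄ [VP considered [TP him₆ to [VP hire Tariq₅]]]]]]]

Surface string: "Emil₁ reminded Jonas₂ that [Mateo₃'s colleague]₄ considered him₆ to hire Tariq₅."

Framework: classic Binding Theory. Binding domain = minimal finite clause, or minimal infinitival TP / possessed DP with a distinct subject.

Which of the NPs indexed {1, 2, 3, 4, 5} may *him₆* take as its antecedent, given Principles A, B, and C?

{1, 2, 3}

*him* is a pronoun, so Principle B applies: it must be free in its binding domain.
Binding domain of *him₆*: the embedded TP, whose subject is [Mateo₃'s colleague]₄.
*Emil₁* c-commands the pronoun but from outside its binding domain, and is not c-commanded by it → coindexation permitted.
*Jonas₂* c-commands the pronoun but from outside its binding domain, and is not c-commanded by it → coindexation permitted.
*Mateo₃* and the pronoun do not c-command one another → neither Principle B nor Principle C is at stake; coindexation permitted.
*[Mateo₃'s colleague]₄* c-commands the pronoun within its binding domain → coindexation would violate Principle B.
*Tariq₅*: the pronoun c-commands this R-expression → coindexation would violate Principle C on *Tariq₅*.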